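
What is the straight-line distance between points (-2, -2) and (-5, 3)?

√(Σ(x_i - y_i)²) = √((-2 - (-5))² + (-2 - 3)²)
= √(3² + (-5)²) = √(9 + 25) = √34 ≈ 5.831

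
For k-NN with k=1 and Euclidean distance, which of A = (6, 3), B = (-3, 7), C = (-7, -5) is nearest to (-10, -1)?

Distances: d(A) ≈ 16.4924, d(B) ≈ 10.6301, d(C) = 5. Nearest: C = (-7, -5) with distance 5.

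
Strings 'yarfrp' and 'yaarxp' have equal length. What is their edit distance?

Let D[i][j] be the edit distance between the first i characters of 'yarfrp' and the first j characters of 'yaarxp', with D[i][0] = i, D[0][j] = j, and D[i][j] = D[i-1][j-1] if the characters match, else 1 + min(D[i-1][j], D[i][j-1], D[i-1][j-1]). Filling the table (rows: prefixes of 'yarfrp', columns: prefixes of 'yaarxp'):
     ε  y  a  a  r  x  p
  ε  0  1  2  3  4  5  6
  y  1  0  1  2  3  4  5
  a  2  1  0  1  2  3  4
  r  3  2  1  1  1  2  3
  f  4  3  2  2  2  2  3
  r  5  4  3  3  2  3  3
  p  6  5  4  4  3  3  3
The bottom-right entry gives D[6][6] = 3, so no sequence of fewer than 3 edits works. Backtracking through the table gives one optimal edit sequence (3 edits):
  yarfrp → yaafrp (sub r→a @3)
  yaafrp → yaarrp (sub f→r @4)
  yaarrp → yaarxp (sub r→x @5)
Edit distance = 3.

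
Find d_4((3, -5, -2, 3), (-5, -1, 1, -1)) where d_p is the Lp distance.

(Σ|x_i - y_i|^4)^(1/4) = (|3 - (-5)|^4 + |-5 - (-1)|^4 + |-2 - 1|^4 + |3 - (-1)|^4)^(1/4)
= (8^4 + 4^4 + 3^4 + 4^4)^(1/4) = (4096 + 256 + 81 + 256)^(1/4) = (4689)^(1/4) ≈ 8.275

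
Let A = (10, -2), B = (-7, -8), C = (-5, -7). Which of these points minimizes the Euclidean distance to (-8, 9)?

Distances: d(A) ≈ 21.095, d(B) ≈ 17.0294, d(C) ≈ 16.2788. Nearest: C = (-5, -7) with distance 16.2788.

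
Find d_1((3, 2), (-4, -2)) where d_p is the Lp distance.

Σ|x_i - y_i| = |3 - (-4)| + |2 - (-2)| = 7 + 4 = 11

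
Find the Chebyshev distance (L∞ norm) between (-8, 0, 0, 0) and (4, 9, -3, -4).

max(|x_i - y_i|) = max(|-8 - 4|, |0 - 9|, |0 - (-3)|, |0 - (-4)|) = max(12, 9, 3, 4) = 12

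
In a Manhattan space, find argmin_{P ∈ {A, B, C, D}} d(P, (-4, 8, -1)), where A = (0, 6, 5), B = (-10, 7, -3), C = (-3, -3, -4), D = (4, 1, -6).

Distances: d(A) = 12, d(B) = 9, d(C) = 15, d(D) = 20. Nearest: B = (-10, 7, -3) with distance 9.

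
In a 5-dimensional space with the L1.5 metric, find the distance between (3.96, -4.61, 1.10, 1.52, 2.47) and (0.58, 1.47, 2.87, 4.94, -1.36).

(Σ|x_i - y_i|^1.5)^(1/1.5) = (|3.96 - 0.58|^1.5 + |-4.61 - 1.47|^1.5 + |1.1 - 2.87|^1.5 + |1.52 - 4.94|^1.5 + |2.47 - (-1.36)|^1.5)^(1/1.5)
= (3.38^1.5 + 6.08^1.5 + 1.77^1.5 + 3.42^1.5 + 3.83^1.5)^(1/1.5) ≈ (6.2141 + 14.9919 + 2.3548 + 6.3247 + 7.4955)^(1/1.5) = (37.381)^(1/1.5) ≈ 11.1798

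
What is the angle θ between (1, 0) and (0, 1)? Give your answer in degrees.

With u = (1, 0), v = (0, 1):
u·v = 1·0 + 0·1 = 0 + 0 = 0.
|u| = √(1² + 0²) = √1, |v| = √(0² + 1²) = √1, so |u||v| = √(1·1) = √1 = 1.
cos θ = (u·v)/(|u||v|) = 0/1 = 0 (the vectors are orthogonal)
θ = arccos(0) = 90°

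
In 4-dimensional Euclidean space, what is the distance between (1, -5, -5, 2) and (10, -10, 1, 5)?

√(Σ(x_i - y_i)²) = √((1 - 10)² + (-5 - (-10))² + (-5 - 1)² + (2 - 5)²)
= √((-9)² + 5² + (-6)² + (-3)²) = √(81 + 25 + 36 + 9) = √151 ≈ 12.2882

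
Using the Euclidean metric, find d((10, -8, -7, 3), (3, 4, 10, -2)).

√(Σ(x_i - y_i)²) = √((10 - 3)² + (-8 - 4)² + (-7 - 10)² + (3 - (-2))²)
= √(7² + (-12)² + (-17)² + 5²) = √(49 + 144 + 289 + 25) = √507 ≈ 22.5167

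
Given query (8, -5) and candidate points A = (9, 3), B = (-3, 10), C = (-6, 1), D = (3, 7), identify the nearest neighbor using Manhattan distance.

Distances: d(A) = 9, d(B) = 26, d(C) = 20, d(D) = 17. Nearest: A = (9, 3) with distance 9.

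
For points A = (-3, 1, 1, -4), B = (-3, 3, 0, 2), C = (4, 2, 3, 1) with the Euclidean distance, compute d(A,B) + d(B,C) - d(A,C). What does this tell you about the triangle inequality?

d(A,B) = √(0² + 2² + 1² + 6²) = √41 ≈ 6.4031, d(B,C) = √(7² + 1² + 3² + 1²) = √60 ≈ 7.746, d(A,C) = √(7² + 1² + 2² + 5²) = √79 ≈ 8.8882.
d(A,B) + d(B,C) - d(A,C) = 6.4031 + 7.746 - 8.8882 = 14.1491 - 8.8882 = 5.2609 (to 4 decimal places). This is ≥ 0, so the triangle inequality holds for these points.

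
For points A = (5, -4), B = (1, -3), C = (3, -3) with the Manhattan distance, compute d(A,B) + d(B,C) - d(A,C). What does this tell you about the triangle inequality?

d(A,B) = 4 + 1 = 5, d(B,C) = 2 + 0 = 2, d(A,C) = 2 + 1 = 3.
d(A,B) + d(B,C) - d(A,C) = 5 + 2 - 3 = 7 - 3 = 4. This is ≥ 0, so the triangle inequality holds for these points.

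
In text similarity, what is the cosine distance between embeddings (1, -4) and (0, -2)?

With u = (1, -4), v = (0, -2):
u·v = 1·0 + (-4)·(-2) = 0 + 8 = 8.
|u| = √(1² + (-4)²) = √17, |v| = √(0² + (-2)²) = √4, so |u||v| = √(17·4) = √68.
cos θ = (u·v)/(|u||v|) = 8/√68 ≈ 0.9701
Cosine distance = 1 - cos θ ≈ 1 - 0.9701 = 0.0299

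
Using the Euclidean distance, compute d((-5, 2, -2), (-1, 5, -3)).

(Σ|x_i - y_i|^2)^(1/2) = (|-5 - (-1)|^2 + |2 - 5|^2 + |-2 - (-3)|^2)^(1/2)
= (4^2 + 3^2 + 1^2)^(1/2) = (16 + 9 + 1)^(1/2) = (26)^(1/2) ≈ 5.099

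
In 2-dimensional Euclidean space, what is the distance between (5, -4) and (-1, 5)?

√(Σ(x_i - y_i)²) = √((5 - (-1))² + (-4 - 5)²)
= √(6² + (-9)²) = √(36 + 81) = √117 ≈ 10.8167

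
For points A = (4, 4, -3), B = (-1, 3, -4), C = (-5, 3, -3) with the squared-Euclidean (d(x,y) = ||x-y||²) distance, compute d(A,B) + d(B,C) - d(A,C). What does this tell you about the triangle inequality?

d(A,B) = 5² + 1² + 1² = 27, d(B,C) = 4² + 0² + 1² = 17, d(A,C) = 9² + 1² + 0² = 82.
d(A,B) + d(B,C) - d(A,C) = 27 + 17 - 82 = 44 - 82 = -38. This is < 0, so the triangle inequality FAILS for these points (squared-Euclidean is not a metric).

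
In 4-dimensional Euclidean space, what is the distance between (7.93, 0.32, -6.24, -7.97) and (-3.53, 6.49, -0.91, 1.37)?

√(Σ(x_i - y_i)²) = √((7.93 - (-3.53))² + (0.32 - 6.49)² + (-6.24 - (-0.91))² + (-7.97 - 1.37)²)
= √(11.46² + (-6.17)² + (-5.33)² + (-9.34)²) = √(131.3316 + 38.0689 + 28.4089 + 87.2356) = √285.045 ≈ 16.8833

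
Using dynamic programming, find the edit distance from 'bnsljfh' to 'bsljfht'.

Let D[i][j] be the edit distance between the first i characters of 'bnsljfh' and the first j characters of 'bsljfht', with D[i][0] = i, D[0][j] = j, and D[i][j] = D[i-1][j-1] if the characters match, else 1 + min(D[i-1][j], D[i][j-1], D[i-1][j-1]). Filling the table (rows: prefixes of 'bnsljfh', columns: prefixes of 'bsljfht'):
     ε  b  s  l  j  f  h  t
  ε  0  1  2  3  4  5  6  7
  b  1  0  1  2  3  4  5  6
  n  2  1  1  2  3  4  5  6
  s  3  2  1  2  3  4  5  6
  l  4  3  2  1  2  3  4  5
  j  5  4  3  2  1  2  3  4
  f  6  5  4  3  2  1  2  3
  h  7  6  5  4  3  2  1  2
The bottom-right entry gives D[7][7] = 2, so no sequence of fewer than 2 edits works. Backtracking through the table gives one optimal edit sequence (2 edits):
  bnsljfh → bsljfh (del n @2)
  bsljfh → bsljfht (ins t @7)
Edit distance = 2.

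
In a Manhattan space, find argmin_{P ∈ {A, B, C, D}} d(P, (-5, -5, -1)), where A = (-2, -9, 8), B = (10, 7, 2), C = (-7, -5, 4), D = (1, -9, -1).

Distances: d(A) = 16, d(B) = 30, d(C) = 7, d(D) = 10. Nearest: C = (-7, -5, 4) with distance 7.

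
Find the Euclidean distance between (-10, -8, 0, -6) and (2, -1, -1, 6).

√(Σ(x_i - y_i)²) = √((-10 - 2)² + (-8 - (-1))² + (0 - (-1))² + (-6 - 6)²)
= √((-12)² + (-7)² + 1² + (-12)²) = √(144 + 49 + 1 + 144) = √338 ≈ 18.3848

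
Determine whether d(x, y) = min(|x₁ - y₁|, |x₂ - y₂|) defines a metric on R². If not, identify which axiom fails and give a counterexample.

No. d fails identity of indiscernibles: take x = (0, 0) and y = (0, 3). Then d(x,y) = min(|0 - 0|, |0 - 3|) = min(0, 3) = 0, yet x ≠ y.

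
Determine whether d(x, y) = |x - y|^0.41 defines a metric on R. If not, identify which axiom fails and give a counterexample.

Yes. With 0 < p = 0.41 ≤ 1, d(x,y) = |x-y|^0.41 is a metric on R. Non-negativity and symmetry are immediate; |x-y|^0.41 = 0 ⟺ |x-y| = 0 ⟺ x = y. For the triangle inequality, the function t ↦ t^0.41 is subadditive on [0,∞) when p ≤ 1, so |x-z|^0.41 ≤ (|x-y| + |y-z|)^0.41 ≤ |x-y|^0.41 + |y-z|^0.41.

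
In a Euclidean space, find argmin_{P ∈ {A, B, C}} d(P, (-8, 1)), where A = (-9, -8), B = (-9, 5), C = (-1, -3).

Distances: d(A) ≈ 9.0554, d(B) ≈ 4.1231, d(C) ≈ 8.0623. Nearest: B = (-9, 5) with distance 4.1231.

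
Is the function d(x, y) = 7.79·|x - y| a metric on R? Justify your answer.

Yes. Since |x - y| is a metric on R and 7.79 > 0, the positive scalar multiple 7.79·|x - y| is also a metric: scaling by a positive constant preserves non-negativity, identity (d=0 ⟺ |x-y|=0 ⟺ x=y), symmetry, and the triangle inequality.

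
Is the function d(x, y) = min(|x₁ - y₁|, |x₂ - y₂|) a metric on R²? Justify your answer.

No. d fails identity of indiscernibles: take x = (2, 0) and y = (2, 7). Then d(x,y) = min(|2 - 2|, |0 - 7|) = min(0, 7) = 0, yet x ≠ y.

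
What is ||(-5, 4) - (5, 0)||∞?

max(|x_i - y_i|) = max(|-5 - 5|, |4 - 0|) = max(10, 4) = 10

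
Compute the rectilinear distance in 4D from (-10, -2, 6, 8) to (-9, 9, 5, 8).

Σ|x_i - y_i| = |-10 - (-9)| + |-2 - 9| + |6 - 5| + |8 - 8| = 1 + 11 + 1 + 0 = 13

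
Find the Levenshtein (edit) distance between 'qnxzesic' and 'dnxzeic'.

Let D[i][j] be the edit distance between the first i characters of 'qnxzesic' and the first j characters of 'dnxzeic', with D[i][0] = i, D[0][j] = j, and D[i][j] = D[i-1][j-1] if the characters match, else 1 + min(D[i-1][j], D[i][j-1], D[i-1][j-1]). Filling the table (rows: prefixes of 'qnxzesic', columns: prefixes of 'dnxzeic'):
     ε  d  n  x  z  e  i  c
  ε  0  1  2  3  4  5  6  7
  q  1  1  2  3  4  5  6  7
  n  2  2  1  2  3  4  5  6
  x  3  3  2  1  2  3  4  5
  z  4  4  3  2  1  2  3  4
  e  5  5  4  3  2  1  2  3
  s  6  6  5  4  3  2  2  3
  i  7  7  6  5  4  3  2  3
  c  8  8  7  6  5  4  3  2
The bottom-right entry gives D[8][7] = 2, so no sequence of fewer than 2 edits works. Backtracking through the table gives one optimal edit sequence (2 edits):
  qnxzesic → dnxzesic (sub q→d @1)
  dnxzesic → dnxzeic (del s @6)
Edit distance = 2.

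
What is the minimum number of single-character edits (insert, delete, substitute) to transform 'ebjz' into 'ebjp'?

Let D[i][j] be the edit distance between the first i characters of 'ebjz' and the first j characters of 'ebjp', with D[i][0] = i, D[0][j] = j, and D[i][j] = D[i-1][j-1] if the characters match, else 1 + min(D[i-1][j], D[i][j-1], D[i-1][j-1]). Filling the table (rows: prefixes of 'ebjz', columns: prefixes of 'ebjp'):
     ε  e  b  j  p
  ε  0  1  2  3  4
  e  1  0  1  2  3
  b  2  1  0  1  2
  j  3  2  1  0  1
  z  4  3  2  1  1
The bottom-right entry gives D[4][4] = 1, so no sequence of fewer than 1 edit works. Backtracking through the table gives one optimal edit sequence (1 edit):
  ebjz → ebjp (sub z→p @4)
Edit distance = 1.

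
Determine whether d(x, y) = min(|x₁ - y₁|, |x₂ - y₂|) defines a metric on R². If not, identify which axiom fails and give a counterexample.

No. d fails identity of indiscernibles: take x = (5, 0) and y = (5, 1). Then d(x,y) = min(|5 - 5|, |0 - 1|) = min(0, 1) = 0, yet x ≠ y.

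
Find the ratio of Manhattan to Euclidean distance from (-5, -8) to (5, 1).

L1 = |-5 - 5| + |-8 - 1| = 10 + 9 = 19
L2 = √(10² + 9²) = √181 ≈ 13.4536
L1 ≥ L2 always (equality iff movement is along one axis); L1 > L2 here.
Ratio L1/L2 = 19/√181 ≈ 1.4123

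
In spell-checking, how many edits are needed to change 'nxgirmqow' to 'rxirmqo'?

Let D[i][j] be the edit distance between the first i characters of 'nxgirmqow' and the first j characters of 'rxirmqo', with D[i][0] = i, D[0][j] = j, and D[i][j] = D[i-1][j-1] if the characters match, else 1 + min(D[i-1][j], D[i][j-1], D[i-1][j-1]). Filling the table (rows: prefixes of 'nxgirmqow', columns: prefixes of 'rxirmqo'):
     ε  r  x  i  r  m  q  o
  ε  0  1  2  3  4  5  6  7
  n  1  1  2  3  4  5  6  7
  x  2  2  1  2  3  4  5  6
  g  3  3  2  2  3  4  5  6
  i  4  4  3  2  3  4  5  6
  r  5  4  4  3  2  3  4  5
  m  6  5  5  4  3  2  3  4
  q  7  6  6  5  4  3  2  3
  o  8  7  7  6  5  4  3  2
  w  9  8  8  7  6  5  4  3
The bottom-right entry gives D[9][7] = 3, so no sequence of fewer than 3 edits works. Backtracking through the table gives one optimal edit sequence (3 edits):
  nxgirmqow → rxgirmqow (sub n→r @1)
  rxgirmqow → rxirmqow (del g @3)
  rxirmqow → rxirmqo (del w @8)
Edit distance = 3.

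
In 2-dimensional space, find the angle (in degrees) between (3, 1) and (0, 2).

With u = (3, 1), v = (0, 2):
u·v = 3·0 + 1·2 = 0 + 2 = 2.
|u| = √(3² + 1²) = √10, |v| = √(0² + 2²) = √4, so |u||v| = √(10·4) = √40.
cos θ = (u·v)/(|u||v|) = 2/√40 ≈ 0.316228
θ = arccos(0.316228) ≈ 71.57°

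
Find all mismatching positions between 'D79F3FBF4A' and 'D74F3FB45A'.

Differing positions: 3, 8, 9. Hamming distance = 3.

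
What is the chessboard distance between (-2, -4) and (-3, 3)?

max(|x_i - y_i|) = max(|-2 - (-3)|, |-4 - 3|) = max(1, 7) = 7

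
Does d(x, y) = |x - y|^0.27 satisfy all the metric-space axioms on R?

Yes. With 0 < p = 0.27 ≤ 1, d(x,y) = |x-y|^0.27 is a metric on R. Non-negativity and symmetry are immediate; |x-y|^0.27 = 0 ⟺ |x-y| = 0 ⟺ x = y. For the triangle inequality, the function t ↦ t^0.27 is subadditive on [0,∞) when p ≤ 1, so |x-z|^0.27 ≤ (|x-y| + |y-z|)^0.27 ≤ |x-y|^0.27 + |y-z|^0.27.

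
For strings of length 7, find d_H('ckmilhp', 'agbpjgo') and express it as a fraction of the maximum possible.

Differing positions: 1, 2, 3, 4, 5, 6, 7. Hamming distance = 7. The maximum possible Hamming distance for length-7 strings is 7, so d_H/7 = 7/7 = 1.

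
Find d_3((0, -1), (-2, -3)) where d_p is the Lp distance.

(Σ|x_i - y_i|^3)^(1/3) = (|0 - (-2)|^3 + |-1 - (-3)|^3)^(1/3)
= (2^3 + 2^3)^(1/3) = (8 + 8)^(1/3) = (16)^(1/3) ≈ 2.5198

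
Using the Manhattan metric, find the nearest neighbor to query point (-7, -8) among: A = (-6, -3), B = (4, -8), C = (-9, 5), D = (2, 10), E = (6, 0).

Distances: d(A) = 6, d(B) = 11, d(C) = 15, d(D) = 27, d(E) = 21. Nearest: A = (-6, -3) with distance 6.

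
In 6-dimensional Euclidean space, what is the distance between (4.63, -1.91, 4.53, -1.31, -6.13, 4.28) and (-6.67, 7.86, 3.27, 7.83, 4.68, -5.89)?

√(Σ(x_i - y_i)²) = √((4.63 - (-6.67))² + (-1.91 - 7.86)² + (4.53 - 3.27)² + (-1.31 - 7.83)² + (-6.13 - 4.68)² + (4.28 - (-5.89))²)
= √(11.3² + (-9.77)² + 1.26² + (-9.14)² + (-10.81)² + 10.17²) = √(127.69 + 95.4529 + 1.5876 + 83.5396 + 116.8561 + 103.4289) = √528.5551 ≈ 22.9903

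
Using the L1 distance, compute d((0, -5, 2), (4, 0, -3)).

Σ|x_i - y_i| = |0 - 4| + |-5 - 0| + |2 - (-3)| = 4 + 5 + 5 = 14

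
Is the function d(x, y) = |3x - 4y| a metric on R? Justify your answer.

No. d fails symmetry: d(3, 7) = |3·3 - 4·7| = |-19| = 19, but d(7, 3) = |3·7 - 4·3| = |9| = 9. Since 19 ≠ 9, d(x,y) ≠ d(y,x) in general.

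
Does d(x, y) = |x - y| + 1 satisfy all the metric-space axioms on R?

No. d fails identity of indiscernibles (specifically d(x,x) = 0): d(-7, -7) = |-7 - (-7)| + 1 = 0 + 1 = 1 ≠ 0.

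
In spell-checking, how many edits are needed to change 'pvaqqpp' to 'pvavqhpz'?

Let D[i][j] be the edit distance between the first i characters of 'pvaqqpp' and the first j characters of 'pvavqhpz', with D[i][0] = i, D[0][j] = j, and D[i][j] = D[i-1][j-1] if the characters match, else 1 + min(D[i-1][j], D[i][j-1], D[i-1][j-1]). Filling the table (rows: prefixes of 'pvaqqpp', columns: prefixes of 'pvavqhpz'):
     ε  p  v  a  v  q  h  p  z
  ε  0  1  2  3  4  5  6  7  8
  p  1  0  1  2  3  4  5  6  7
  v  2  1  0  1  2  3  4  5  6
  a  3  2  1  0  1  2  3  4  5
  q  4  3  2  1  1  1  2  3  4
  q  5  4  3  2  2  1  2  3  4
  p  6  5  4  3  3  2  2  2  3
  p  7  6  5  4  4  3  3  2  3
The bottom-right entry gives D[7][8] = 3, so no sequence of fewer than 3 edits works. Backtracking through the table gives one optimal edit sequence (3 edits):
  pvaqqpp → pvavqqpp (ins v @4)
  pvavqqpp → pvavqhpp (sub q→h @6)
  pvavqhpp → pvavqhpz (sub p→z @8)
Edit distance = 3.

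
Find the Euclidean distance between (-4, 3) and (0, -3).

√(Σ(x_i - y_i)²) = √((-4 - 0)² + (3 - (-3))²)
= √((-4)² + 6²) = √(16 + 36) = √52 ≈ 7.2111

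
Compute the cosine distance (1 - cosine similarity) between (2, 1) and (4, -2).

With u = (2, 1), v = (4, -2):
u·v = 2·4 + 1·(-2) = 8 + (-2) = 6.
|u| = √(2² + 1²) = √5, |v| = √(4² + (-2)²) = √20, so |u||v| = √(5·20) = √100 = 10.
cos θ = (u·v)/(|u||v|) = 6/10 = 0.6
Cosine distance = 1 - cos θ = 1 - 0.6 = 0.4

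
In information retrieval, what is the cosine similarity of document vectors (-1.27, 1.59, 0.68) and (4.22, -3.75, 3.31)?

With u = (-1.27, 1.59, 0.68), v = (4.22, -3.75, 3.31):
u·v = (-1.27)·4.22 + 1.59·(-3.75) + 0.68·3.31 = (-5.3594) + (-5.9625) + 2.2508 = -9.0711.
|u| = √((-1.27)² + 1.59² + 0.68²) = √(1.6129 + 2.5281 + 0.4624) = √4.6034, |v| = √(4.22² + (-3.75)² + 3.31²) = √(17.8084 + 14.0625 + 10.9561) = √42.827.
cos θ = (u·v)/(|u||v|) = -9.0711/(√4.6034·√42.827) ≈ -0.646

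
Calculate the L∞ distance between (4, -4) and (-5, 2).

max(|x_i - y_i|) = max(|4 - (-5)|, |-4 - 2|) = max(9, 6) = 9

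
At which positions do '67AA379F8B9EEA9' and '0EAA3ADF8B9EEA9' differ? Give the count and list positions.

Differing positions: 1, 2, 6, 7. Hamming distance = 4.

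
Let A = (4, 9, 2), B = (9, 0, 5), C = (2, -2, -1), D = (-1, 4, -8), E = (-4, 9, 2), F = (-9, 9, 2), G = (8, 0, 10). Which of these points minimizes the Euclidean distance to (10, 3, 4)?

Distances: d(A) ≈ 8.7178, d(B) ≈ 3.3166, d(C) ≈ 10.6771, d(D) ≈ 16.3095, d(E) ≈ 15.3623, d(F) ≈ 20.025, d(G) = 7. Nearest: B = (9, 0, 5) with distance 3.3166.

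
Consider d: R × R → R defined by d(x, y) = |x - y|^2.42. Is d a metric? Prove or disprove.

No. d(x,y) = |x-y|^2.42 fails the triangle inequality since p = 2.42 > 1. Counterexample: x = 5, y = 7, z = 16. d(x,z) = |5 - 16|^2.42 = 11^2.42 ≈ 331.261, but d(x,y) + d(y,z) = 2^2.42 + 9^2.42 ≈ 5.3517 + 203.8294 = 209.1811. Since 331.261 > 209.1811, the triangle inequality is violated.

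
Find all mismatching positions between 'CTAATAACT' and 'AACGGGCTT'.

Differing positions: 1, 2, 3, 4, 5, 6, 7, 8. Hamming distance = 8.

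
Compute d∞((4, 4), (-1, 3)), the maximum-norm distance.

max(|x_i - y_i|) = max(|4 - (-1)|, |4 - 3|) = max(5, 1) = 5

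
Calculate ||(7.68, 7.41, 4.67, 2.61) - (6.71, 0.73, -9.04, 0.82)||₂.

√(Σ(x_i - y_i)²) = √((7.68 - 6.71)² + (7.41 - 0.73)² + (4.67 - (-9.04))² + (2.61 - 0.82)²)
= √(0.97² + 6.68² + 13.71² + 1.79²) = √(0.9409 + 44.6224 + 187.9641 + 3.2041) = √236.7315 ≈ 15.3861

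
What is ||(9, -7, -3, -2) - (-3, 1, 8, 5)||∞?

max(|x_i - y_i|) = max(|9 - (-3)|, |-7 - 1|, |-3 - 8|, |-2 - 5|) = max(12, 8, 11, 7) = 12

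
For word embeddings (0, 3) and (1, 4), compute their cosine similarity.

With u = (0, 3), v = (1, 4):
u·v = 0·1 + 3·4 = 0 + 12 = 12.
|u| = √(0² + 3²) = √9, |v| = √(1² + 4²) = √17, so |u||v| = √(9·17) = √153.
cos θ = (u·v)/(|u||v|) = 12/√153 ≈ 0.9701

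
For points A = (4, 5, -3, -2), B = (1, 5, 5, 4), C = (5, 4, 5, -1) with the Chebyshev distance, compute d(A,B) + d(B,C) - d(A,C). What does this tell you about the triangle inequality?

d(A,B) = max(3, 0, 8, 6) = 8, d(B,C) = max(4, 1, 0, 5) = 5, d(A,C) = max(1, 1, 8, 1) = 8.
d(A,B) + d(B,C) - d(A,C) = 8 + 5 - 8 = 13 - 8 = 5. This is ≥ 0, so the triangle inequality holds for these points.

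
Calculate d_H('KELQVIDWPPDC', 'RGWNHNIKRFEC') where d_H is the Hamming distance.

Differing positions: 1, 2, 3, 4, 5, 6, 7, 8, 9, 10, 11. Hamming distance = 11.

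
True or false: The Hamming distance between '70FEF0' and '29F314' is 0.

Differing positions: 1, 2, 4, 5, 6. Hamming distance = 5, so the claim that d_H = 0 is false.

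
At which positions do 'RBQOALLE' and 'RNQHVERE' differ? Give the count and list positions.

Differing positions: 2, 4, 5, 6, 7. Hamming distance = 5.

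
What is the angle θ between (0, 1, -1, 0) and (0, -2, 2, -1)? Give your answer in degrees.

With u = (0, 1, -1, 0), v = (0, -2, 2, -1):
u·v = 0·0 + 1·(-2) + (-1)·2 + 0·(-1) = 0 + (-2) + (-2) + 0 = -4.
|u| = √(0² + 1² + (-1)² + 0²) = √2, |v| = √(0² + (-2)² + 2² + (-1)²) = √9, so |u||v| = √(2·9) = √18.
cos θ = (u·v)/(|u||v|) = -4/√18 ≈ -0.942809
θ = arccos(-0.942809) ≈ 160.53°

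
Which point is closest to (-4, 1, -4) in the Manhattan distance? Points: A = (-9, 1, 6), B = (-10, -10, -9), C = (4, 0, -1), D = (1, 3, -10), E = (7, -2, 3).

Distances: d(A) = 15, d(B) = 22, d(C) = 12, d(D) = 13, d(E) = 21. Nearest: C = (4, 0, -1) with distance 12.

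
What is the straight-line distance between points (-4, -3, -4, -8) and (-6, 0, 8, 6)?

√(Σ(x_i - y_i)²) = √((-4 - (-6))² + (-3 - 0)² + (-4 - 8)² + (-8 - 6)²)
= √(2² + (-3)² + (-12)² + (-14)²) = √(4 + 9 + 144 + 196) = √353 ≈ 18.7883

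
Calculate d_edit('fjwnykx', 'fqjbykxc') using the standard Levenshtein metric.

Let D[i][j] be the edit distance between the first i characters of 'fjwnykx' and the first j characters of 'fqjbykxc', with D[i][0] = i, D[0][j] = j, and D[i][j] = D[i-1][j-1] if the characters match, else 1 + min(D[i-1][j], D[i][j-1], D[i-1][j-1]). Filling the table (rows: prefixes of 'fjwnykx', columns: prefixes of 'fqjbykxc'):
     ε  f  q  j  b  y  k  x  c
  ε  0  1  2  3  4  5  6  7  8
  f  1  0  1  2  3  4  5  6  7
  j  2  1  1  1  2  3  4  5  6
  w  3  2  2  2  2  3  4  5  6
  n  4  3  3  3  3  3  4  5  6
  y  5  4  4  4  4  3  4  5  6
  k  6  5  5  5  5  4  3  4  5
  x  7  6  6  6  6  5  4  3  4
The bottom-right entry gives D[7][8] = 4, so no sequence of fewer than 4 edits works. Backtracking through the table gives one optimal edit sequence (4 edits):
  fjwnykx → fqwnykx (sub j→q @2)
  fqwnykx → fqjnykx (sub w→j @3)
  fqjnykx → fqjbykx (sub n→b @4)
  fqjbykx → fqjbykxc (ins c @8)
Edit distance = 4.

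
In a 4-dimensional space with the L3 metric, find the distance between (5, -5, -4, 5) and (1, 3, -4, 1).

(Σ|x_i - y_i|^3)^(1/3) = (|5 - 1|^3 + |-5 - 3|^3 + |-4 - (-4)|^3 + |5 - 1|^3)^(1/3)
= (4^3 + 8^3 + 0^3 + 4^3)^(1/3) = (64 + 512 + 0 + 64)^(1/3) = (640)^(1/3) ≈ 8.6177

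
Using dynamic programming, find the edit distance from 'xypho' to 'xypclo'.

Let D[i][j] be the edit distance between the first i characters of 'xypho' and the first j characters of 'xypclo', with D[i][0] = i, D[0][j] = j, and D[i][j] = D[i-1][j-1] if the characters match, else 1 + min(D[i-1][j], D[i][j-1], D[i-1][j-1]). Filling the table (rows: prefixes of 'xypho', columns: prefixes of 'xypclo'):
     ε  x  y  p  c  l  o
  ε  0  1  2  3  4  5  6
  x  1  0  1  2  3  4  5
  y  2  1  0  1  2  3  4
  p  3  2  1  0  1  2  3
  h  4  3  2  1  1  2  3
  o  5  4  3  2  2  2  2
The bottom-right entry gives D[5][6] = 2, so no sequence of fewer than 2 edits works. Backtracking through the table gives one optimal edit sequence (2 edits):
  xypho → xypcho (ins c @4)
  xypcho → xypclo (sub h→l @5)
Edit distance = 2.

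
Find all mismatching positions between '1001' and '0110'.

Differing positions: 1, 2, 3, 4. Hamming distance = 4.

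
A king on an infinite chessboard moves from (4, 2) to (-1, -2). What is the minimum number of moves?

max(|x_i - y_i|) = max(|4 - (-1)|, |2 - (-2)|) = max(5, 4) = 5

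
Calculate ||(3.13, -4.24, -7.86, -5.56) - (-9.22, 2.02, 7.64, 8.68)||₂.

√(Σ(x_i - y_i)²) = √((3.13 - (-9.22))² + (-4.24 - 2.02)² + (-7.86 - 7.64)² + (-5.56 - 8.68)²)
= √(12.35² + (-6.26)² + (-15.5)² + (-14.24)²) = √(152.5225 + 39.1876 + 240.25 + 202.7776) = √634.7377 ≈ 25.194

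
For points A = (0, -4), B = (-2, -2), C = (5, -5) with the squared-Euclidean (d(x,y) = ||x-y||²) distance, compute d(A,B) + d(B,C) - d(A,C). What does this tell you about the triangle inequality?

d(A,B) = 2² + 2² = 8, d(B,C) = 7² + 3² = 58, d(A,C) = 5² + 1² = 26.
d(A,B) + d(B,C) - d(A,C) = 8 + 58 - 26 = 66 - 26 = 40. This is ≥ 0, so the triangle inequality holds for these points.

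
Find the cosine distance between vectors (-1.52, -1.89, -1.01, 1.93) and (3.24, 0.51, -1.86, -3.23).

With u = (-1.52, -1.89, -1.01, 1.93), v = (3.24, 0.51, -1.86, -3.23):
u·v = (-1.52)·3.24 + (-1.89)·0.51 + (-1.01)·(-1.86) + 1.93·(-3.23) = (-4.9248) + (-0.9639) + 1.8786 + (-6.2339) = -10.244.
|u| = √((-1.52)² + (-1.89)² + (-1.01)² + 1.93²) = √(2.3104 + 3.5721 + 1.0201 + 3.7249) = √10.6275, |v| = √(3.24² + 0.51² + (-1.86)² + (-3.23)²) = √(10.4976 + 0.2601 + 3.4596 + 10.4329) = √24.6502.
cos θ = (u·v)/(|u||v|) = -10.244/(√10.6275·√24.6502) ≈ -0.6329
Cosine distance = 1 - cos θ ≈ 1 - (-0.6329) = 1.6329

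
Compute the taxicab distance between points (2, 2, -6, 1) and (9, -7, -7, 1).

Σ|x_i - y_i| = |2 - 9| + |2 - (-7)| + |-6 - (-7)| + |1 - 1| = 7 + 9 + 1 + 0 = 17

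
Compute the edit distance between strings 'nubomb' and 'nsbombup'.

Let D[i][j] be the edit distance between the first i characters of 'nubomb' and the first j characters of 'nsbombup', with D[i][0] = i, D[0][j] = j, and D[i][j] = D[i-1][j-1] if the characters match, else 1 + min(D[i-1][j], D[i][j-1], D[i-1][j-1]). Filling the table (rows: prefixes of 'nubomb', columns: prefixes of 'nsbombup'):
     ε  n  s  b  o  m  b  u  p
  ε  0  1  2  3  4  5  6  7  8
  n  1  0  1  2  3  4  5  6  7
  u  2  1  1  2  3  4  5  5  6
  b  3  2  2  1  2  3  4  5  6
  o  4  3  3  2  1  2  3  4  5
  m  5  4  4  3  2  1  2  3  4
  b  6  5  5  4  3  2  1  2  3
The bottom-right entry gives D[6][8] = 3, so no sequence of fewer than 3 edits works. Backtracking through the table gives one optimal edit sequence (3 edits):
  nubomb → nsbomb (sub u→s @2)
  nsbomb → nsbombu (ins u @7)
  nsbombu → nsbombup (ins p @8)
Edit distance = 3.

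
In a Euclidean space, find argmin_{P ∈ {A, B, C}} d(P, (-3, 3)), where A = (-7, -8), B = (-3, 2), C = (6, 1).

Distances: d(A) ≈ 11.7047, d(B) = 1, d(C) ≈ 9.2195. Nearest: B = (-3, 2) with distance 1.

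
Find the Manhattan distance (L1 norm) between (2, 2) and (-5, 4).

Σ|x_i - y_i| = |2 - (-5)| + |2 - 4| = 7 + 2 = 9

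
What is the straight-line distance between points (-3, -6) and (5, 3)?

√(Σ(x_i - y_i)²) = √((-3 - 5)² + (-6 - 3)²)
= √((-8)² + (-9)²) = √(64 + 81) = √145 ≈ 12.0416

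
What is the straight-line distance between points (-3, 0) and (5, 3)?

√(Σ(x_i - y_i)²) = √((-3 - 5)² + (0 - 3)²)
= √((-8)² + (-3)²) = √(64 + 9) = √73 ≈ 8.544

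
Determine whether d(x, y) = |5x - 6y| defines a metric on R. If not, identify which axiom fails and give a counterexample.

No. d fails symmetry: d(9, 5) = |5·9 - 6·5| = |15| = 15, but d(5, 9) = |5·5 - 6·9| = |-29| = 29. Since 15 ≠ 29, d(x,y) ≠ d(y,x) in general.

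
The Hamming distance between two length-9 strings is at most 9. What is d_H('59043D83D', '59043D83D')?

Differing positions: none. Hamming distance = 0. The maximum possible Hamming distance for length-9 strings is 9, so d_H/9 = 0/9 = 0.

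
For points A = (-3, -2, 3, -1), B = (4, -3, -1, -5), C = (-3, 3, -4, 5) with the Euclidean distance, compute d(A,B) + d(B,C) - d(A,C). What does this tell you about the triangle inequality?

d(A,B) = √(7² + 1² + 4² + 4²) = √82 ≈ 9.0554, d(B,C) = √(7² + 6² + 3² + 10²) = √194 ≈ 13.9284, d(A,C) = √(0² + 5² + 7² + 6²) = √110 ≈ 10.4881.
d(A,B) + d(B,C) - d(A,C) = 9.0554 + 13.9284 - 10.4881 = 22.9838 - 10.4881 = 12.4957 (to 4 decimal places). This is ≥ 0, so the triangle inequality holds for these points.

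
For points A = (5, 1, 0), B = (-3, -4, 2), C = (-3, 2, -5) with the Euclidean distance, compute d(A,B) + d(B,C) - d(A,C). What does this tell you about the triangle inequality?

d(A,B) = √(8² + 5² + 2²) = √93 ≈ 9.6437, d(B,C) = √(0² + 6² + 7²) = √85 ≈ 9.2195, d(A,C) = √(8² + 1² + 5²) = √90 ≈ 9.4868.
d(A,B) + d(B,C) - d(A,C) = 9.6437 + 9.2195 - 9.4868 = 18.8632 - 9.4868 = 9.3764 (to 4 decimal places). This is ≥ 0, so the triangle inequality holds for these points.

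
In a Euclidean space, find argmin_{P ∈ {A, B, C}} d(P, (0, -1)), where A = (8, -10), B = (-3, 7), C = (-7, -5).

Distances: d(A) ≈ 12.0416, d(B) ≈ 8.544, d(C) ≈ 8.0623. Nearest: C = (-7, -5) with distance 8.0623.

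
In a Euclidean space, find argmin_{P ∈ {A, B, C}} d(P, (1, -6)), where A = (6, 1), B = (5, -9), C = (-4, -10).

Distances: d(A) ≈ 8.6023, d(B) = 5, d(C) ≈ 6.4031. Nearest: B = (5, -9) with distance 5.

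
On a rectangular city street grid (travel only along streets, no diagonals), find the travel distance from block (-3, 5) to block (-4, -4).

Σ|x_i - y_i| = |-3 - (-4)| + |5 - (-4)| = 1 + 9 = 10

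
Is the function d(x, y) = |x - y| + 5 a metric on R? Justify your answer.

No. d fails identity of indiscernibles (specifically d(x,x) = 0): d(4, 4) = |4 - 4| + 5 = 0 + 5 = 5 ≠ 0.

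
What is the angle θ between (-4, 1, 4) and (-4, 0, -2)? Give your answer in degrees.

With u = (-4, 1, 4), v = (-4, 0, -2):
u·v = (-4)·(-4) + 1·0 + 4·(-2) = 16 + 0 + (-8) = 8.
|u| = √((-4)² + 1² + 4²) = √33, |v| = √((-4)² + 0² + (-2)²) = √20, so |u||v| = √(33·20) = √660.
cos θ = (u·v)/(|u||v|) = 8/√660 ≈ 0.3114
θ = arccos(0.3114) ≈ 71.86°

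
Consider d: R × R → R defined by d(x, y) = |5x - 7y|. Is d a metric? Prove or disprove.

No. d fails symmetry: d(5, 9) = |5·5 - 7·9| = |-38| = 38, but d(9, 5) = |5·9 - 7·5| = |10| = 10. Since 38 ≠ 10, d(x,y) ≠ d(y,x) in general.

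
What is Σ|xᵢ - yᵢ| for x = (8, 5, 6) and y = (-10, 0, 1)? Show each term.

Σ|x_i - y_i| = |8 - (-10)| + |5 - 0| + |6 - 1| = 18 + 5 + 5 = 28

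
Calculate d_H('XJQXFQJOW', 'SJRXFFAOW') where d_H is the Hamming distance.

Differing positions: 1, 3, 6, 7. Hamming distance = 4.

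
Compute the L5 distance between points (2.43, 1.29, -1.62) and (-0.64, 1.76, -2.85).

(Σ|x_i - y_i|^5)^(1/5) = (|2.43 - (-0.64)|^5 + |1.29 - 1.76|^5 + |-1.62 - (-2.85)|^5)^(1/5)
= (3.07^5 + 0.47^5 + 1.23^5)^(1/5) ≈ (272.7042 + 0.0229 + 2.8153)^(1/5) = (275.5424)^(1/5) ≈ 3.0764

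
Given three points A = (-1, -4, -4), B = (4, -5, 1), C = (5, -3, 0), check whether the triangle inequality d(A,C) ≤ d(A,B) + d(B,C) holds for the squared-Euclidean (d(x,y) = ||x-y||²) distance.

d(A,B) = 5² + 1² + 5² = 51, d(B,C) = 1² + 2² + 1² = 6, d(A,C) = 6² + 1² + 4² = 53.
d(A,C) = 53 ≤ 51 + 6 = 57. Triangle inequality is satisfied.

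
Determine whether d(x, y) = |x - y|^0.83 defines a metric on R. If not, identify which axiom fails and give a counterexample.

Yes. With 0 < p = 0.83 ≤ 1, d(x,y) = |x-y|^0.83 is a metric on R. Non-negativity and symmetry are immediate; |x-y|^0.83 = 0 ⟺ |x-y| = 0 ⟺ x = y. For the triangle inequality, the function t ↦ t^0.83 is subadditive on [0,∞) when p ≤ 1, so |x-z|^0.83 ≤ (|x-y| + |y-z|)^0.83 ≤ |x-y|^0.83 + |y-z|^0.83.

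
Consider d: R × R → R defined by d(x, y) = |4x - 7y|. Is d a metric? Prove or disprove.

No. d fails symmetry: d(2, 9) = |4·2 - 7·9| = |-55| = 55, but d(9, 2) = |4·9 - 7·2| = |22| = 22. Since 55 ≠ 22, d(x,y) ≠ d(y,x) in general.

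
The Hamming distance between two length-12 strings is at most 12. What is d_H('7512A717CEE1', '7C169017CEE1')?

Differing positions: 2, 4, 5, 6. Hamming distance = 4. The maximum possible Hamming distance for length-12 strings is 12, so d_H/12 = 4/12 ≈ 0.3333.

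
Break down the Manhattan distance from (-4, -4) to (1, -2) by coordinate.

Σ|x_i - y_i| = |-4 - 1| + |-4 - (-2)| = 5 + 2 = 7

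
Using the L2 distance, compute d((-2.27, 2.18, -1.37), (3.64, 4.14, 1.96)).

(Σ|x_i - y_i|^2)^(1/2) = (|-2.27 - 3.64|^2 + |2.18 - 4.14|^2 + |-1.37 - 1.96|^2)^(1/2)
= (5.91^2 + 1.96^2 + 3.33^2)^(1/2) = (34.9281 + 3.8416 + 11.0889)^(1/2) = (49.8586)^(1/2) ≈ 7.0611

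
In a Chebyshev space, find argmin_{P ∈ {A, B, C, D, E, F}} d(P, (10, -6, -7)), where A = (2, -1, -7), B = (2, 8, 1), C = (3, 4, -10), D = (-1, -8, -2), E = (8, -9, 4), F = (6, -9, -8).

Distances: d(A) = 8, d(B) = 14, d(C) = 10, d(D) = 11, d(E) = 11, d(F) = 4. Nearest: F = (6, -9, -8) with distance 4.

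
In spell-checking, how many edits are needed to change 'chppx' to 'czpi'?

Let D[i][j] be the edit distance between the first i characters of 'chppx' and the first j characters of 'czpi', with D[i][0] = i, D[0][j] = j, and D[i][j] = D[i-1][j-1] if the characters match, else 1 + min(D[i-1][j], D[i][j-1], D[i-1][j-1]). Filling the table (rows: prefixes of 'chppx', columns: prefixes of 'czpi'):
     ε  c  z  p  i
  ε  0  1  2  3  4
  c  1  0  1  2  3
  h  2  1  1  2  3
  p  3  2  2  1  2
  p  4  3  3  2  2
  x  5  4  4  3  3
The bottom-right entry gives D[5][4] = 3, so no sequence of fewer than 3 edits works. Backtracking through the table gives one optimal edit sequence (3 edits):
  chppx → cppx (del h @2)
  cppx → czpx (sub p→z @2)
  czpx → czpi (sub x→i @4)
Edit distance = 3.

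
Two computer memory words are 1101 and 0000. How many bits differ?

Differing positions: 1, 2, 4. Hamming distance = 3.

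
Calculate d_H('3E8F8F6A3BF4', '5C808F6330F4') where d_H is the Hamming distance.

Differing positions: 1, 2, 4, 8, 10. Hamming distance = 5.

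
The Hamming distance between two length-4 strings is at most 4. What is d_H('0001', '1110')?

Differing positions: 1, 2, 3, 4. Hamming distance = 4. The maximum possible Hamming distance for length-4 strings is 4, so d_H/4 = 4/4 = 1.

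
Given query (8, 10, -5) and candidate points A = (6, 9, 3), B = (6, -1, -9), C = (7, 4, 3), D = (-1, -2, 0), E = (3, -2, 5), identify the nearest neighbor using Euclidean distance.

Distances: d(A) ≈ 8.3066, d(B) ≈ 11.8743, d(C) ≈ 10.0499, d(D) ≈ 15.8114, d(E) ≈ 16.4012. Nearest: A = (6, 9, 3) with distance 8.3066.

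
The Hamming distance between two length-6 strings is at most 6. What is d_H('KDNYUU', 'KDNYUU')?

Differing positions: none. Hamming distance = 0. The maximum possible Hamming distance for length-6 strings is 6, so d_H/6 = 0/6 = 0.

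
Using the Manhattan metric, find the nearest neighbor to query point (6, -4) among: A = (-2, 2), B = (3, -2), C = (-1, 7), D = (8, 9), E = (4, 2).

Distances: d(A) = 14, d(B) = 5, d(C) = 18, d(D) = 15, d(E) = 8. Nearest: B = (3, -2) with distance 5.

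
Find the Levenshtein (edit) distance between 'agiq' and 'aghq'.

Let D[i][j] be the edit distance between the first i characters of 'agiq' and the first j characters of 'aghq', with D[i][0] = i, D[0][j] = j, and D[i][j] = D[i-1][j-1] if the characters match, else 1 + min(D[i-1][j], D[i][j-1], D[i-1][j-1]). Filling the table (rows: prefixes of 'agiq', columns: prefixes of 'aghq'):
     ε  a  g  h  q
  ε  0  1  2  3  4
  a  1  0  1  2  3
  g  2  1  0  1  2
  i  3  2  1  1  2
  q  4  3  2  2  1
The bottom-right entry gives D[4][4] = 1, so no sequence of fewer than 1 edit works. Backtracking through the table gives one optimal edit sequence (1 edit):
  agiq → aghq (sub i→h @3)
Edit distance = 1.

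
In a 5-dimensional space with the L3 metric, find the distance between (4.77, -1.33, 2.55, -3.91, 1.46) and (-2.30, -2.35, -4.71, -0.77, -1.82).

(Σ|x_i - y_i|^3)^(1/3) = (|4.77 - (-2.3)|^3 + |-1.33 - (-2.35)|^3 + |2.55 - (-4.71)|^3 + |-3.91 - (-0.77)|^3 + |1.46 - (-1.82)|^3)^(1/3)
= (7.07^3 + 1.02^3 + 7.26^3 + 3.14^3 + 3.28^3)^(1/3) ≈ (353.3932 + 1.0612 + 382.6572 + 30.9591 + 35.2876)^(1/3) = (803.3583)^(1/3) ≈ 9.2961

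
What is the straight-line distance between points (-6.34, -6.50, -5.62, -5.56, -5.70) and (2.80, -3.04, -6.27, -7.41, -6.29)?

√(Σ(x_i - y_i)²) = √((-6.34 - 2.8)² + (-6.5 - (-3.04))² + (-5.62 - (-6.27))² + (-5.56 - (-7.41))² + (-5.7 - (-6.29))²)
= √((-9.14)² + (-3.46)² + 0.65² + 1.85² + 0.59²) = √(83.5396 + 11.9716 + 0.4225 + 3.4225 + 0.3481) = √99.7043 ≈ 9.9852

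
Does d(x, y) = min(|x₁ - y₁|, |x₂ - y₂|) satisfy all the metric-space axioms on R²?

No. d fails identity of indiscernibles: take x = (4, 0) and y = (4, 9). Then d(x,y) = min(|4 - 4|, |0 - 9|) = min(0, 9) = 0, yet x ≠ y.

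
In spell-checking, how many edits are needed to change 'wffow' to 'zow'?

Let D[i][j] be the edit distance between the first i characters of 'wffow' and the first j characters of 'zow', with D[i][0] = i, D[0][j] = j, and D[i][j] = D[i-1][j-1] if the characters match, else 1 + min(D[i-1][j], D[i][j-1], D[i-1][j-1]). Filling the table (rows: prefixes of 'wffow', columns: prefixes of 'zow'):
     ε  z  o  w
  ε  0  1  2  3
  w  1  1  2  2
  f  2  2  2  3
  f  3  3  3  3
  o  4  4  3  4
  w  5  5  4  3
The bottom-right entry gives D[5][3] = 3, so no sequence of fewer than 3 edits works. Backtracking through the table gives one optimal edit sequence (3 edits):
  wffow → ffow (del w @1)
  ffow → fow (del f @1)
  fow → zow (sub f→z @1)
Edit distance = 3.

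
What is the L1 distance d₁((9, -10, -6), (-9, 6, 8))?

Σ|x_i - y_i| = |9 - (-9)| + |-10 - 6| + |-6 - 8| = 18 + 16 + 14 = 48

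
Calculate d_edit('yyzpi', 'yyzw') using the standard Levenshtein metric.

Let D[i][j] be the edit distance between the first i characters of 'yyzpi' and the first j characters of 'yyzw', with D[i][0] = i, D[0][j] = j, and D[i][j] = D[i-1][j-1] if the characters match, else 1 + min(D[i-1][j], D[i][j-1], D[i-1][j-1]). Filling the table (rows: prefixes of 'yyzpi', columns: prefixes of 'yyzw'):
     ε  y  y  z  w
  ε  0  1  2  3  4
  y  1  0  1  2  3
  y  2  1  0  1  2
  z  3  2  1  0  1
  p  4  3  2  1  1
  i  5  4  3  2  2
The bottom-right entry gives D[5][4] = 2, so no sequence of fewer than 2 edits works. Backtracking through the table gives one optimal edit sequence (2 edits):
  yyzpi → yyzi (del p @4)
  yyzi → yyzw (sub i→w @4)
Edit distance = 2.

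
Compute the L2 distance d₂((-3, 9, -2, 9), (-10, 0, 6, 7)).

√(Σ(x_i - y_i)²) = √((-3 - (-10))² + (9 - 0)² + (-2 - 6)² + (9 - 7)²)
= √(7² + 9² + (-8)² + 2²) = √(49 + 81 + 64 + 4) = √198 ≈ 14.0712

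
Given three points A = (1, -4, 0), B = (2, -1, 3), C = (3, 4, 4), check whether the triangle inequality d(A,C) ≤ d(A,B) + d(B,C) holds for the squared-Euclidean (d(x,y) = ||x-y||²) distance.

d(A,B) = 1² + 3² + 3² = 19, d(B,C) = 1² + 5² + 1² = 27, d(A,C) = 2² + 8² + 4² = 84.
d(A,C) = 84 > 19 + 27 = 46. Triangle inequality is VIOLATED. (Squared-Euclidean is not a metric — this is a counterexample.)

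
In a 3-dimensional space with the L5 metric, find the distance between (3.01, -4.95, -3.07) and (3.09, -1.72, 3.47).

(Σ|x_i - y_i|^5)^(1/5) = (|3.01 - 3.09|^5 + |-4.95 - (-1.72)|^5 + |-3.07 - 3.47|^5)^(1/5)
= (0.08^5 + 3.23^5 + 6.54^5)^(1/5) ≈ (0 + 351.5706 + 11964.3399)^(1/5) = (12315.9105)^(1/5) ≈ 6.578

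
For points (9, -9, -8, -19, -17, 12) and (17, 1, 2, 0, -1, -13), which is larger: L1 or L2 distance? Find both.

L1 = |9 - 17| + |-9 - 1| + |-8 - 2| + |-19 - 0| + |-17 - (-1)| + |12 - (-13)| = 8 + 10 + 10 + 19 + 16 + 25 = 88
L2 = √(8² + 10² + 10² + 19² + 16² + 25²) = √1506 ≈ 38.8072
L1 ≥ L2 always (equality iff movement is along one axis); L1 > L2 here.
Ratio L1/L2 = 88/√1506 ≈ 2.2676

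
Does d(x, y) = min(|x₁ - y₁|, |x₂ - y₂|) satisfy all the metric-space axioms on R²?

No. d fails identity of indiscernibles: take x = (3, 0) and y = (3, 3). Then d(x,y) = min(|3 - 3|, |0 - 3|) = min(0, 3) = 0, yet x ≠ y.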